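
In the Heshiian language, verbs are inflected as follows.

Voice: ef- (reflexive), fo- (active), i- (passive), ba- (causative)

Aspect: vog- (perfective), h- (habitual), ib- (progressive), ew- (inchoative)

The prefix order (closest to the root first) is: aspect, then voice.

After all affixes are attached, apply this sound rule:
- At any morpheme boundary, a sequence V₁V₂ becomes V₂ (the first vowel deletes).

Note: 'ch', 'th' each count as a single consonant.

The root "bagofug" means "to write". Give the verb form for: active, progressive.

fibbagofug

Attach aspect progressive ib- → ibbagofug.
Attach voice active fo- → foibbagofug.
Apply vowel deletion: foibbagofug → fibbagofug.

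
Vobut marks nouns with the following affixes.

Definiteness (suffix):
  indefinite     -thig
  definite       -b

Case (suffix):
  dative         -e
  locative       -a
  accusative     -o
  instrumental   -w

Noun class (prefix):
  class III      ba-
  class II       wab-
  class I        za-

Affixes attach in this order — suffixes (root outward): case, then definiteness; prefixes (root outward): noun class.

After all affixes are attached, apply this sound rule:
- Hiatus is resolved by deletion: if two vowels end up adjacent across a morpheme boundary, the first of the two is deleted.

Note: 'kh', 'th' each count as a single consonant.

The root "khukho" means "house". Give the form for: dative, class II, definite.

wabkhukheb

Attach noun class class II wab- → wabkhukho.
Attach case dative -e → wabkhukhoe.
Attach definiteness definite -b → wabkhukhoeb.
Apply vowel deletion: wabkhukhoeb → wabkhukheb.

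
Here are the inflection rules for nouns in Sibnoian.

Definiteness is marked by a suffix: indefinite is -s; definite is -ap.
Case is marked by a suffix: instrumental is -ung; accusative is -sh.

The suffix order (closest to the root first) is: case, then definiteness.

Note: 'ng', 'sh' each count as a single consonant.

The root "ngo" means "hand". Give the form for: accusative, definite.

ngoshap

Attach case accusative -sh → ngosh.
Attach definiteness definite -ap → ngoshap.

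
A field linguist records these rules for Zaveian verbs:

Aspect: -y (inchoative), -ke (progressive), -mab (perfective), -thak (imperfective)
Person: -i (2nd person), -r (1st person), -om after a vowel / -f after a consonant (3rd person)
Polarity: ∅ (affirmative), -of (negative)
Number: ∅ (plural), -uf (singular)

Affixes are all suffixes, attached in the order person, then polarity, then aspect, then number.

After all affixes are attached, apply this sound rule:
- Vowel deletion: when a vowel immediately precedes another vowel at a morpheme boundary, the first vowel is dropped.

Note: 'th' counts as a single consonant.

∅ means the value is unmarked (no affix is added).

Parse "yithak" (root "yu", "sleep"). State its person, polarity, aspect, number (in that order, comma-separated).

Segment: yu-i-thak.
person: -i → 2nd person.
polarity: ∅ → affirmative.
aspect: -thak → imperfective.
number: ∅ → plural.

2nd person, affirmative, imperfective, plural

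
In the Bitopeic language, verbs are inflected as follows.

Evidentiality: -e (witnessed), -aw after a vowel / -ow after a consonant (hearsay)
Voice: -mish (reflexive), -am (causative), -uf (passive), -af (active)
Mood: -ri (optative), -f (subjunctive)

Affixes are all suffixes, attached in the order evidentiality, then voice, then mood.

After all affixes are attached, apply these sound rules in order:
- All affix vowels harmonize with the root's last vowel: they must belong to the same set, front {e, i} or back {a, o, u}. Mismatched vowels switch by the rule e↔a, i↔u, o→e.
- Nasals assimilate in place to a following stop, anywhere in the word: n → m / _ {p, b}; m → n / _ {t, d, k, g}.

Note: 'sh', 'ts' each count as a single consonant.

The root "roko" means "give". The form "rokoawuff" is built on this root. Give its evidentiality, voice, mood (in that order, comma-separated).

hearsay, passive, subjunctive

Segment: roko-aw-uf-f.
evidentiality: -aw/ow → hearsay.
voice: -uf → passive.
mood: -f → subjunctive.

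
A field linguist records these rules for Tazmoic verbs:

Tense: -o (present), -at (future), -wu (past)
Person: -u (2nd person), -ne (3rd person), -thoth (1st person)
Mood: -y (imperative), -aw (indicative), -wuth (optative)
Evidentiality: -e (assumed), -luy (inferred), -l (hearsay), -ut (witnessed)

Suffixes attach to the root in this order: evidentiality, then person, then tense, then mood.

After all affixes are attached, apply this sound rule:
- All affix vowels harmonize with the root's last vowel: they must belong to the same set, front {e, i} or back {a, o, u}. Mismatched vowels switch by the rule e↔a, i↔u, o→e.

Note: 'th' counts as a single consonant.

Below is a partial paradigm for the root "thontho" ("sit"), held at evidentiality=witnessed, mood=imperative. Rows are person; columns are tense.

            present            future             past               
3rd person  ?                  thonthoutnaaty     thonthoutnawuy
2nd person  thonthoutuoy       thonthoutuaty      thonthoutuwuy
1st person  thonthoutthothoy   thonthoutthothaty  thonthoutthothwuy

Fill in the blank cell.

thonthoutnaoy

Attach evidentiality witnessed -ut → thonthout.
Attach person 3rd person -ne → thonthoutne.
Attach tense present -o → thonthoutneo.
Attach mood imperative -y → thonthoutneoy.
Apply vowel harmony: thonthoutneoy → thonthoutnaoy.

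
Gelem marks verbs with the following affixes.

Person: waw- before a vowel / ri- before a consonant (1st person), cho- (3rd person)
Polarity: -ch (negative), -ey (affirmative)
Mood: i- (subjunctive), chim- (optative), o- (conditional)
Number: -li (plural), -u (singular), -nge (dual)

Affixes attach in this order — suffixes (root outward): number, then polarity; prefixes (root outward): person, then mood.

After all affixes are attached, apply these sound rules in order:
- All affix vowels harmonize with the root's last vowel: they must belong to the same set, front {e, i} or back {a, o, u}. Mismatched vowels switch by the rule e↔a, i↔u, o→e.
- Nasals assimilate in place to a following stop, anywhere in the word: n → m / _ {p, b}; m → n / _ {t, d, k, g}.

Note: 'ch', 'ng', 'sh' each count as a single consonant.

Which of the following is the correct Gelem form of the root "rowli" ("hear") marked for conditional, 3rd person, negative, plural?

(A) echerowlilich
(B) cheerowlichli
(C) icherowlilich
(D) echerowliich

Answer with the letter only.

Attach number plural -li → rowlili.
Attach polarity negative -ch → rowlilich.
Attach person 3rd person cho- → chorowlilich.
Attach mood conditional o- → ochorowlilich.
Apply vowel harmony: ochorowlilich → echerowlilich.
Nasal assimilation: no change.
So the correct form is echerowlilich, option (A).
(C) icherowlilich is wrong: it uses subjunctive instead of conditional for mood.
(D) echerowliich is wrong: it uses singular instead of plural for number.
(B) cheerowlichli is wrong: it has the affixes in the wrong order.

A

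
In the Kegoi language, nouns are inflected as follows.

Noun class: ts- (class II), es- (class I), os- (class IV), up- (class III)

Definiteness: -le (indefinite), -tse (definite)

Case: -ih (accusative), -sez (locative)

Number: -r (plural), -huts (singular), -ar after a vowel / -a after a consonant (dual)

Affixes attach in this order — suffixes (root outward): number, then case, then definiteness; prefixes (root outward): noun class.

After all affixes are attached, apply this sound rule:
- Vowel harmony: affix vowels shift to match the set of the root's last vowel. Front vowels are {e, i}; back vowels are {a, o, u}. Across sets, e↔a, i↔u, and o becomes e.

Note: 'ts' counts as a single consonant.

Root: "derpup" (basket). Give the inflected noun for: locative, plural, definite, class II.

Attach noun class class II ts- → tsderpup.
Attach number plural -r → tsderpupr.
Attach case locative -sez → tsderpuprsez.
Attach definiteness definite -tse → tsderpuprseztse.
Apply vowel harmony: tsderpuprseztse → tsderpuprsaztsa.

tsderpuprsaztsa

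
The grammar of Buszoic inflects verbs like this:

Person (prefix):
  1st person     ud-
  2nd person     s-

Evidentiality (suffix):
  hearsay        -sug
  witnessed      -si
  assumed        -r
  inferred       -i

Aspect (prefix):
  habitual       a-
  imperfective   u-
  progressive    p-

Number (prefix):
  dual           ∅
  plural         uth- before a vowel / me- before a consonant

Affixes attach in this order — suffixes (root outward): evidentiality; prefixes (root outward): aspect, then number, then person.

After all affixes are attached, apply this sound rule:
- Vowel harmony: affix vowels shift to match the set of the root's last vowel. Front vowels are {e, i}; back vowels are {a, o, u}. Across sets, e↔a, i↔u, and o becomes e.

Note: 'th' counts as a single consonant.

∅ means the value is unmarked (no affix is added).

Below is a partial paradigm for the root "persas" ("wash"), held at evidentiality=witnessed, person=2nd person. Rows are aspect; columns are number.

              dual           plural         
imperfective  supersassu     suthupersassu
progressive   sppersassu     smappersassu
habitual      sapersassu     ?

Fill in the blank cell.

suthapersassu

Attach aspect habitual a- → apersas.
Attach number plural uth- (before vowel 'a') → uthapersas.
Attach evidentiality witnessed -si → uthapersassi.
Attach person 2nd person s- → suthapersassi.
Apply vowel harmony: suthapersassi → suthapersassu.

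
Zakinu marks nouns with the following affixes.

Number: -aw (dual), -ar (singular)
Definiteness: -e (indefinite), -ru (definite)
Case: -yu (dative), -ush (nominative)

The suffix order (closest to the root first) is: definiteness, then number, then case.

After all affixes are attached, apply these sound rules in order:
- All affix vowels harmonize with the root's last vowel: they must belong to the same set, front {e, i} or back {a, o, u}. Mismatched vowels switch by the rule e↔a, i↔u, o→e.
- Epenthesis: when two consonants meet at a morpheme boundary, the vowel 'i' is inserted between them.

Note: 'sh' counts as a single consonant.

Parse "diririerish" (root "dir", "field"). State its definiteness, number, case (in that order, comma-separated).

definite, singular, nominative

Segment: dir-ru-ar-ush.
definiteness: -ru → definite.
number: -ar → singular.
case: -ush → nominative.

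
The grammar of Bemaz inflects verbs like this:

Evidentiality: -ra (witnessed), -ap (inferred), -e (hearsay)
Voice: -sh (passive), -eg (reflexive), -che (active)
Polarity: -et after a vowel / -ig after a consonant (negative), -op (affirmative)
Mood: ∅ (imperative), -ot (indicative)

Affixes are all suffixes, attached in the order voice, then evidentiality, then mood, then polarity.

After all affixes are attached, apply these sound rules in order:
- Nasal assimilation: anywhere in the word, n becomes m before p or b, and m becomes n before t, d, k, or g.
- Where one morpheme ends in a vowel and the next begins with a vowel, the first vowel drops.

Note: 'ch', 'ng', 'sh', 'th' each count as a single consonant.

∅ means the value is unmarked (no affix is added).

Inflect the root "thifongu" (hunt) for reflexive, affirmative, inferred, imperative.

thifongegapop

Attach voice reflexive -eg → thifongueg.
Attach evidentiality inferred -ap → thifonguegap.
mood = imperative: zero marking, form stays thifonguegap.
Attach polarity affirmative -op → thifonguegapop.
Nasal assimilation: no change.
Apply vowel deletion: thifonguegapop → thifongegapop.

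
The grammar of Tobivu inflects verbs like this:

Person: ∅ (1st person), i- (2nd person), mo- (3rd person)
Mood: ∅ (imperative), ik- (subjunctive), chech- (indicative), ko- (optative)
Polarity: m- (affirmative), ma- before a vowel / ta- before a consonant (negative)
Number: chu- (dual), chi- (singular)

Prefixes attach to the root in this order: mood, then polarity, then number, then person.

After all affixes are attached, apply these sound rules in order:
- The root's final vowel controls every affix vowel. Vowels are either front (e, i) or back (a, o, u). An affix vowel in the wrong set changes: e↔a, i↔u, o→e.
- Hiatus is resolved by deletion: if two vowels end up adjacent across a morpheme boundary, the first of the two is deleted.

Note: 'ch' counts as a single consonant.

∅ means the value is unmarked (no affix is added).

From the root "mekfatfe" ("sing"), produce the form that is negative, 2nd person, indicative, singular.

Attach mood indicative chech- → chechmekfatfe.
Attach polarity negative ta- (before consonant 'ch') → tachechmekfatfe.
Attach number singular chi- → chitachechmekfatfe.
Attach person 2nd person i- → ichitachechmekfatfe.
Apply vowel harmony: ichitachechmekfatfe → ichitechechmekfatfe.
Vowel deletion: no change.

ichitechechmekfatfe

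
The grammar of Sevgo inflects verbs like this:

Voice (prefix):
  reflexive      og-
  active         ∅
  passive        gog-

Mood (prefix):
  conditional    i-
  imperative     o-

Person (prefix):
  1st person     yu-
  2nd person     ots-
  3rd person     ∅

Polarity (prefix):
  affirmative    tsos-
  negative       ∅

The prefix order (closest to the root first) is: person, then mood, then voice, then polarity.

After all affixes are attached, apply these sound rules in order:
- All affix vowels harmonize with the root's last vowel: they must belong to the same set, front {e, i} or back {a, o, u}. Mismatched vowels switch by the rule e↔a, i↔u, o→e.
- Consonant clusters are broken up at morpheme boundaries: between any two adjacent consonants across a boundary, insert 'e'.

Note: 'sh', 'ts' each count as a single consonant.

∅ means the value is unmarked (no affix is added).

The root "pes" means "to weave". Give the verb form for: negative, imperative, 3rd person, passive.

person = 3rd person: zero marking, form stays pes.
Attach mood imperative o- → opes.
Attach voice passive gog- → gogopes.
polarity = negative: zero marking, form stays gogopes.
Apply vowel harmony: gogopes → gegepes.
Epenthesis: no change.

gegepes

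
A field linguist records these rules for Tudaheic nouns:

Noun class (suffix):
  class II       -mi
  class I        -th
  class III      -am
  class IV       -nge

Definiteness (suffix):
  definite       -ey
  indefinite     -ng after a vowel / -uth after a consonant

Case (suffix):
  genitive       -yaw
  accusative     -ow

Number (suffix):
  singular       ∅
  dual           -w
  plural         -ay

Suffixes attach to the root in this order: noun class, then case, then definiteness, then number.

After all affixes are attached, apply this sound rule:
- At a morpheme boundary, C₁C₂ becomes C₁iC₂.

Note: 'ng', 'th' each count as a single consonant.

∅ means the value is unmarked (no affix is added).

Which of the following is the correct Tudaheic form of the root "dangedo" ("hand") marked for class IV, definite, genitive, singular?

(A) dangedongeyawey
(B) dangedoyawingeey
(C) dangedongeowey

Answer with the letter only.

A

Attach noun class class IV -nge → dangedonge.
Attach case genitive -yaw → dangedongeyaw.
Attach definiteness definite -ey → dangedongeyawey.
number = singular: zero marking, form stays dangedongeyawey.
Epenthesis: no change.
So the correct form is dangedongeyawey, option (A).
(C) dangedongeowey is wrong: it uses accusative instead of genitive for case.
(B) dangedoyawingeey is wrong: it has the affixes in the wrong order.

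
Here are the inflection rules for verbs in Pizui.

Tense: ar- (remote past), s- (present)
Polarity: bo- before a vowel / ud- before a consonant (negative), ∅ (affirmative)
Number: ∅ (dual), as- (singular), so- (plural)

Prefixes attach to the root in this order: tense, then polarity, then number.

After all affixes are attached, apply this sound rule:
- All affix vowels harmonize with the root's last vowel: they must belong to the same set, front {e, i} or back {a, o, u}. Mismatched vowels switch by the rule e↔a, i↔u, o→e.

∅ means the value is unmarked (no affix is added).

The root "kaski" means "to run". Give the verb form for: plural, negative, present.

seidskaski

Attach tense present s- → skaski.
Attach polarity negative ud- (before consonant 's') → udskaski.
Attach number plural so- → soudskaski.
Apply vowel harmony: soudskaski → seidskaski.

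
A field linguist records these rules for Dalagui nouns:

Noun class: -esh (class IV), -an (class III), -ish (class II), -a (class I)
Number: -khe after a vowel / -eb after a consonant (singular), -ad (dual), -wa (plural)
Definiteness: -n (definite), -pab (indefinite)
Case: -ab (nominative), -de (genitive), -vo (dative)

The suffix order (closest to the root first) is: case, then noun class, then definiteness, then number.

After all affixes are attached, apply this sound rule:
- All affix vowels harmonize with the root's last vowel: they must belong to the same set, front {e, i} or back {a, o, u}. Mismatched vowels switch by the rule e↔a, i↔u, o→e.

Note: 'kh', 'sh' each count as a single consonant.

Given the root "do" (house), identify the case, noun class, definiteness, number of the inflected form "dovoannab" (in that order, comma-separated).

dative, class III, definite, singular

Segment: do-vo-an-n-eb.
case: -vo → dative.
noun class: -an → class III.
definiteness: -n → definite.
number: -khe/eb → singular.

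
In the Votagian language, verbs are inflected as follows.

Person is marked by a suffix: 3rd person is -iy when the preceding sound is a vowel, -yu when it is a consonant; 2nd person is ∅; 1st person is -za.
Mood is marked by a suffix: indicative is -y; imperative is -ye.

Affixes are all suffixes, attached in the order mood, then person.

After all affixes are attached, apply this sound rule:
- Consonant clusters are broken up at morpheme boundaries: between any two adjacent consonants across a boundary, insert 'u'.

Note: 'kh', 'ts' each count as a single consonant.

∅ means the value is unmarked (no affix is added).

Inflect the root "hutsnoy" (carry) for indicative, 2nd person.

hutsnoyuy

Attach mood indicative -y → hutsnoyy.
person = 2nd person: zero marking, form stays hutsnoyy.
Apply epenthesis: hutsnoyy → hutsnoyuy.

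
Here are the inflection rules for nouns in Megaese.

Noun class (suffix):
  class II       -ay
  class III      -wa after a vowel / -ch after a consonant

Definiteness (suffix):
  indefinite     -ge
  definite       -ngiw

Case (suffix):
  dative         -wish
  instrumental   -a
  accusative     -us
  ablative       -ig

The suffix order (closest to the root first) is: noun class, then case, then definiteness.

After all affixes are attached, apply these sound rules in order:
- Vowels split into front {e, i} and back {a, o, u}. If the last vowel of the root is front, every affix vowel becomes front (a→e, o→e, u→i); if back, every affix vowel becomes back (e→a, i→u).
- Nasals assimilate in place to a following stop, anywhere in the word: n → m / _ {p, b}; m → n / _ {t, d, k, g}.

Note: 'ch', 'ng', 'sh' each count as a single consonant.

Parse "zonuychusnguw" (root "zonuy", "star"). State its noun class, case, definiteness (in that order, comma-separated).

class III, accusative, definite

Segment: zonuy-ch-us-ngiw.
noun class: -wa/ch → class III.
case: -us → accusative.
definiteness: -ngiw → definite.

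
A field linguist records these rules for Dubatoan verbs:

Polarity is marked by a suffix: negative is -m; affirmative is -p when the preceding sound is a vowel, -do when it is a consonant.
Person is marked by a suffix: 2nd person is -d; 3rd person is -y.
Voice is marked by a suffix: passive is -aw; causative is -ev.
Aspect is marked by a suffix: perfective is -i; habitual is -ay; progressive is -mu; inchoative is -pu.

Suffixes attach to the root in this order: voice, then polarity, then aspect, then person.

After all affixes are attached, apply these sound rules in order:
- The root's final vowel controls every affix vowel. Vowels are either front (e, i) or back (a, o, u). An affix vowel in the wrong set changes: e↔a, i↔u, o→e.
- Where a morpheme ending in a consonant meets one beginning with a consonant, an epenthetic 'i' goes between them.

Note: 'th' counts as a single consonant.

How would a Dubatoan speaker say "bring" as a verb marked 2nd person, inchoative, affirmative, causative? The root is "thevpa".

thevpaavidopud

Attach voice causative -ev → thevpaev.
Attach polarity affirmative -do (after consonant 'v') → thevpaevdo.
Attach aspect inchoative -pu → thevpaevdopu.
Attach person 2nd person -d → thevpaevdopud.
Apply vowel harmony: thevpaevdopud → thevpaavdopud.
Apply epenthesis: thevpaavdopud → thevpaavidopud.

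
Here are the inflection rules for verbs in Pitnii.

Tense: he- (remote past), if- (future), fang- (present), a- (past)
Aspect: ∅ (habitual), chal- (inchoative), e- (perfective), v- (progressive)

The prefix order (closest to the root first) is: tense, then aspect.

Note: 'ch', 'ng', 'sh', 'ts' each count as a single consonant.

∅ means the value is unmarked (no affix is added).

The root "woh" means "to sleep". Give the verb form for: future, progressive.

Attach tense future if- → ifwoh.
Attach aspect progressive v- → vifwoh.

vifwoh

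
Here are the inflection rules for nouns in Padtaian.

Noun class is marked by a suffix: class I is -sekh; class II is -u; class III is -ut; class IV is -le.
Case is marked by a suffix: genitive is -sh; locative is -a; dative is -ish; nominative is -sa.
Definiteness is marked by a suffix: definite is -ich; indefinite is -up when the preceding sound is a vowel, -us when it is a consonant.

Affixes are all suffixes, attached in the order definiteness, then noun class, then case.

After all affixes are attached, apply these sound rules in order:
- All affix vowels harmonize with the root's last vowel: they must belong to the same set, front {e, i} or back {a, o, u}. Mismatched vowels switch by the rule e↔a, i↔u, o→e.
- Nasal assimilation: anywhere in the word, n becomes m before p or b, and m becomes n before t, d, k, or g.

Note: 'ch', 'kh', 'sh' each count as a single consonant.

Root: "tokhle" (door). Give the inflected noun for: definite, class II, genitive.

Attach definiteness definite -ich → tokhleich.
Attach noun class class II -u → tokhleichu.
Attach case genitive -sh → tokhleichush.
Apply vowel harmony: tokhleichush → tokhleichish.
Nasal assimilation: no change.

tokhleichish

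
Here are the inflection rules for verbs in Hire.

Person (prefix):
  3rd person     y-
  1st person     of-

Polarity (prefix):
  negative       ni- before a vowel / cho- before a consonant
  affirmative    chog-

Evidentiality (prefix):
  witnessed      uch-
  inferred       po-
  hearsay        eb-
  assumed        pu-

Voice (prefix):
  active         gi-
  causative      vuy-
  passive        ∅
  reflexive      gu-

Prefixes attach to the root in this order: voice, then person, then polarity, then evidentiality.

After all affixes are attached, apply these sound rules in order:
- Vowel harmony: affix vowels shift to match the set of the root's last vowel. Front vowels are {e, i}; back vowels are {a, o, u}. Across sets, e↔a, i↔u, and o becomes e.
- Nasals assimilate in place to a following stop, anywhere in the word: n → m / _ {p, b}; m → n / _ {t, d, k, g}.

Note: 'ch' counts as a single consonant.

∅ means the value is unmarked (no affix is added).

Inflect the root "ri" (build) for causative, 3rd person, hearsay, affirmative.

ebchegyviyri

Attach voice causative vuy- → vuyri.
Attach person 3rd person y- → yvuyri.
Attach polarity affirmative chog- → chogyvuyri.
Attach evidentiality hearsay eb- → ebchogyvuyri.
Apply vowel harmony: ebchogyvuyri → ebchegyviyri.
Nasal assimilation: no change.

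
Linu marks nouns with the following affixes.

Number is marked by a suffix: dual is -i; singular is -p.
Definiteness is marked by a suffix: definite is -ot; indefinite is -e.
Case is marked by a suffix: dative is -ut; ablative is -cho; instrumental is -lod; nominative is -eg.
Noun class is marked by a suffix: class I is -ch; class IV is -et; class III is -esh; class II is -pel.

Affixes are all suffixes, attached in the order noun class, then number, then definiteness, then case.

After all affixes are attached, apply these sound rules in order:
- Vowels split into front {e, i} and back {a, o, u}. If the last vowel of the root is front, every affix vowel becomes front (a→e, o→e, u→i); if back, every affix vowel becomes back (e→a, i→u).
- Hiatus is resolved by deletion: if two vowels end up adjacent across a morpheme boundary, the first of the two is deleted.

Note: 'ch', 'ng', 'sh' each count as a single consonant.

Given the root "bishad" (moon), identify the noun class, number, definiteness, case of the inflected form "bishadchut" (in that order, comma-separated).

class I, dual, indefinite, dative

Segment: bishad-ch-i-e-ut.
noun class: -ch → class I.
number: -i → dual.
definiteness: -e → indefinite.
case: -ut → dative.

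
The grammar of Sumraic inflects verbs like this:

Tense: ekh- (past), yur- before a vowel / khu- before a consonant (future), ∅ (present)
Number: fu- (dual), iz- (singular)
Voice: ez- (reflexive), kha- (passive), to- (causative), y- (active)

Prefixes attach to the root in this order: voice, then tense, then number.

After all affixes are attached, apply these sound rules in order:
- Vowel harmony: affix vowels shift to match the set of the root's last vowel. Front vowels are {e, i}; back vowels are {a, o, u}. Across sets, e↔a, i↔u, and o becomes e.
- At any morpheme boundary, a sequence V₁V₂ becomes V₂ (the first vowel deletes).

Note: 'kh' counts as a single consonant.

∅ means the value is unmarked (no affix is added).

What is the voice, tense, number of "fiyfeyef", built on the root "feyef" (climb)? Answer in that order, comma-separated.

active, present, dual

Segment: fu-y-feyef.
voice: y- → active.
tense: ∅ → present.
number: fu- → dual.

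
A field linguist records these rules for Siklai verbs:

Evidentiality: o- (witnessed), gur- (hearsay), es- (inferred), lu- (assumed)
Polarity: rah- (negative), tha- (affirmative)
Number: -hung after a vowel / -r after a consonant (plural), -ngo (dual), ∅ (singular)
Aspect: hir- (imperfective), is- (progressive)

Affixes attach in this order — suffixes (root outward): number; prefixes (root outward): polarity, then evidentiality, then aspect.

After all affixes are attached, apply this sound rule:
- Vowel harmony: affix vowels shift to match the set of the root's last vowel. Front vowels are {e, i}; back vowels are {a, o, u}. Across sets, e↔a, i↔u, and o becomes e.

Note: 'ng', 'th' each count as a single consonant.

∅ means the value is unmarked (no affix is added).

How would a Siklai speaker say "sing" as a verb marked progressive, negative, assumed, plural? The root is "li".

islirehlihing

Attach polarity negative rah- → rahli.
Attach number plural -hung (after vowel 'i') → rahlihung.
Attach evidentiality assumed lu- → lurahlihung.
Attach aspect progressive is- → islurahlihung.
Apply vowel harmony: islurahlihung → islirehlihing.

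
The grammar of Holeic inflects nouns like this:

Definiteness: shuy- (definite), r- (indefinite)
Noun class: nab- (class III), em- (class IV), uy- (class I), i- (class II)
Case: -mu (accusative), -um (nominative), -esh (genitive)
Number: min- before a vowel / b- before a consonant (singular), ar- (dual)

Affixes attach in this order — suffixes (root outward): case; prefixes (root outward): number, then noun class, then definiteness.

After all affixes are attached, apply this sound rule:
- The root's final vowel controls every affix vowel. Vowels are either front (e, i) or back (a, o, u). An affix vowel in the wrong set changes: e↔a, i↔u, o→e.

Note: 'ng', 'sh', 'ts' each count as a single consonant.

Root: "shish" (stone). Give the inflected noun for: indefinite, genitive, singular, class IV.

Attach number singular b- (before consonant 'sh') → bshish.
Attach case genitive -esh → bshishesh.
Attach noun class class IV em- → embshishesh.
Attach definiteness indefinite r- → rembshishesh.
Vowel harmony: no change.

rembshishesh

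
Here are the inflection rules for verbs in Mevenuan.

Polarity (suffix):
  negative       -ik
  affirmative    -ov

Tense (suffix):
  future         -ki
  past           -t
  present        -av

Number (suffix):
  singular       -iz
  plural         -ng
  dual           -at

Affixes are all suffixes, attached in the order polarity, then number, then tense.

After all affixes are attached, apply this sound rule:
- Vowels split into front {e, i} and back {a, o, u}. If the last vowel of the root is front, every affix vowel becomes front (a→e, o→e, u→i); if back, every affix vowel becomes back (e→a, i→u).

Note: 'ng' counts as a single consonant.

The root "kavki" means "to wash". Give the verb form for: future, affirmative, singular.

Attach polarity affirmative -ov → kavkiov.
Attach number singular -iz → kavkioviz.
Attach tense future -ki → kavkiovizki.
Apply vowel harmony: kavkiovizki → kavkievizki.

kavkievizki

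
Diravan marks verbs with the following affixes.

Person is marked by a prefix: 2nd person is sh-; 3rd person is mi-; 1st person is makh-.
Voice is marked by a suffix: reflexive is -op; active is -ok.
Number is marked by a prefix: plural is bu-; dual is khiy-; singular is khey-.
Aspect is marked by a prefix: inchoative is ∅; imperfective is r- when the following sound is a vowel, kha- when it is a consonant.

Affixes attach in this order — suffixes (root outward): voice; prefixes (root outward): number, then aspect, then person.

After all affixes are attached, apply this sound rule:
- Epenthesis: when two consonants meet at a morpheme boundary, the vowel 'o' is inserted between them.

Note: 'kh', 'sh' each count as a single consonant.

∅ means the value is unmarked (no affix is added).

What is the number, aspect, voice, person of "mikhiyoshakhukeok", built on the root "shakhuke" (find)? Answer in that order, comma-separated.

dual, inchoative, active, 3rd person

Segment: mi-khiy-shakhuke-ok.
number: khiy- → dual.
aspect: ∅ → inchoative.
voice: -ok → active.
person: mi- → 3rd person.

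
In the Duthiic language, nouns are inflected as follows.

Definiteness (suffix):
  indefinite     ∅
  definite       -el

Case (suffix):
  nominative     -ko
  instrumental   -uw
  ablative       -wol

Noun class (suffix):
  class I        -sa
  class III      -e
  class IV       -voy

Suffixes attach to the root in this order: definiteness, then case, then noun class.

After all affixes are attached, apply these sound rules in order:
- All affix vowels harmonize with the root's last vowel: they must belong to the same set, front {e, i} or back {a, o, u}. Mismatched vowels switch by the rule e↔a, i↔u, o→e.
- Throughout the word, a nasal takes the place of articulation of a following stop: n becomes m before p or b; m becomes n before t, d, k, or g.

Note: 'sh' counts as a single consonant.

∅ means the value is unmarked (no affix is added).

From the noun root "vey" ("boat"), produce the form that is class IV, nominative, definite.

veyelkevey

Attach definiteness definite -el → veyel.
Attach case nominative -ko → veyelko.
Attach noun class class IV -voy → veyelkovoy.
Apply vowel harmony: veyelkovoy → veyelkevey.
Nasal assimilation: no change.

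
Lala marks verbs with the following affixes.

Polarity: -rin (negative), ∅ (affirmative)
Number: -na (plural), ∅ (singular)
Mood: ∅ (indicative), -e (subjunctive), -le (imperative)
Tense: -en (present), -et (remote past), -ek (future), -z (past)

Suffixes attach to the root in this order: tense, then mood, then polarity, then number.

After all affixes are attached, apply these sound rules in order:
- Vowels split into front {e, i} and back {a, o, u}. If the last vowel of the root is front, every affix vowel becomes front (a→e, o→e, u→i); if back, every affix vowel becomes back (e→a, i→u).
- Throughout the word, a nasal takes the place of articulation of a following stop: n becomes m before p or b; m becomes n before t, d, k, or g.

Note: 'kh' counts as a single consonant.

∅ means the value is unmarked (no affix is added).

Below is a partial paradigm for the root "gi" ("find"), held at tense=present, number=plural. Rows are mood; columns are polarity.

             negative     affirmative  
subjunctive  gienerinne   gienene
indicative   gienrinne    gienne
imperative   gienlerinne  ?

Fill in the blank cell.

Attach tense present -en → gien.
Attach mood imperative -le → gienle.
polarity = affirmative: zero marking, form stays gienle.
Attach number plural -na → gienlena.
Apply vowel harmony: gienlena → gienlene.
Nasal assimilation: no change.

gienlene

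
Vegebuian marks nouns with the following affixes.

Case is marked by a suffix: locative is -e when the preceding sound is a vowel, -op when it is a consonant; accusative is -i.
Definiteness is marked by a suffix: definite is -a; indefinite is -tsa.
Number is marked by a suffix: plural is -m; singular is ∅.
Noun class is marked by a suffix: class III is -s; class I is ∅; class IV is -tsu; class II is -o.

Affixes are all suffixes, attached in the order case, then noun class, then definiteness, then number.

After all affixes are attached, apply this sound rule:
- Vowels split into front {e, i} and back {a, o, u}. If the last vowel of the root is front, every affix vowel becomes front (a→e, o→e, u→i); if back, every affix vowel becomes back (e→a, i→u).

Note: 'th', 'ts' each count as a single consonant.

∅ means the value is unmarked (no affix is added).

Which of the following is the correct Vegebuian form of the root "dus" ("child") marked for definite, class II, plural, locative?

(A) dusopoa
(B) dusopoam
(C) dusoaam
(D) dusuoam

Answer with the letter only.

Attach case locative -op (after consonant 's') → dusop.
Attach noun class class II -o → dusopo.
Attach definiteness definite -a → dusopoa.
Attach number plural -m → dusopoam.
Vowel harmony: no change.
So the correct form is dusopoam, option (B).
(A) dusopoa is wrong: it uses singular instead of plural for number.
(D) dusuoam is wrong: it uses accusative instead of locative for case.
(C) dusoaam is wrong: it has the affixes in the wrong order.

B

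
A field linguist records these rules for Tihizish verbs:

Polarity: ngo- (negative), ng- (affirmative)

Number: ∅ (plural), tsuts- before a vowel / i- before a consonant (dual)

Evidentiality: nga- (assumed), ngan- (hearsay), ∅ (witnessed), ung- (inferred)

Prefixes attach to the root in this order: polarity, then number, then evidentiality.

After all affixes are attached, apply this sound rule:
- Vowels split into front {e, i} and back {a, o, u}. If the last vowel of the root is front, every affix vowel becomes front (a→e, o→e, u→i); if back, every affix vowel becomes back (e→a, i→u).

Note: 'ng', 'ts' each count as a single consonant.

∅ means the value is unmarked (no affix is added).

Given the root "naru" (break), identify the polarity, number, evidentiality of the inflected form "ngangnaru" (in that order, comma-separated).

affirmative, plural, assumed

Segment: nga-ng-naru.
polarity: ng- → affirmative.
number: ∅ → plural.
evidentiality: nga- → assumed.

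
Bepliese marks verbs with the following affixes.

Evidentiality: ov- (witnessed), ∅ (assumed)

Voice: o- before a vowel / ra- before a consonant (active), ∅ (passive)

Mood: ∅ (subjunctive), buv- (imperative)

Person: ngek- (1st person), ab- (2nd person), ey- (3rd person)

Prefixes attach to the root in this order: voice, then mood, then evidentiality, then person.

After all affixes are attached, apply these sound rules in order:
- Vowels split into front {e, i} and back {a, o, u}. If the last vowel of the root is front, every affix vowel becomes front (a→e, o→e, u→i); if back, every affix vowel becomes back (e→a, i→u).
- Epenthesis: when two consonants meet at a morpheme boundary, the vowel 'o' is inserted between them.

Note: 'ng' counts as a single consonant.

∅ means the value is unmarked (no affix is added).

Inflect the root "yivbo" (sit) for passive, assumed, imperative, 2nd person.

voice = passive: zero marking, form stays yivbo.
Attach mood imperative buv- → buvyivbo.
evidentiality = assumed: zero marking, form stays buvyivbo.
Attach person 2nd person ab- → abbuvyivbo.
Vowel harmony: no change.
Apply epenthesis: abbuvyivbo → abobuvoyivbo.

abobuvoyivbo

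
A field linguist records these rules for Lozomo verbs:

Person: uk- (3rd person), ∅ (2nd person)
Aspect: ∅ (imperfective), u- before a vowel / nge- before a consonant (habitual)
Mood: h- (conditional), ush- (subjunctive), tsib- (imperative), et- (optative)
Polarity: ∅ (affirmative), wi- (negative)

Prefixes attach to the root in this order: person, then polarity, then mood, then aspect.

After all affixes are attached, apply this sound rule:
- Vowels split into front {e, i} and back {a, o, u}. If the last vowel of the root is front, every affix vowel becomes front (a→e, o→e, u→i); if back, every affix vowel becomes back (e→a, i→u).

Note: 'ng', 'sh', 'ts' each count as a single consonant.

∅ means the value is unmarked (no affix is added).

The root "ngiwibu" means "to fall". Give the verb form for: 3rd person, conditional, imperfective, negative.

Attach person 3rd person uk- → ukngiwibu.
Attach polarity negative wi- → wiukngiwibu.
Attach mood conditional h- → hwiukngiwibu.
aspect = imperfective: zero marking, form stays hwiukngiwibu.
Apply vowel harmony: hwiukngiwibu → hwuukngiwibu.

hwuukngiwibu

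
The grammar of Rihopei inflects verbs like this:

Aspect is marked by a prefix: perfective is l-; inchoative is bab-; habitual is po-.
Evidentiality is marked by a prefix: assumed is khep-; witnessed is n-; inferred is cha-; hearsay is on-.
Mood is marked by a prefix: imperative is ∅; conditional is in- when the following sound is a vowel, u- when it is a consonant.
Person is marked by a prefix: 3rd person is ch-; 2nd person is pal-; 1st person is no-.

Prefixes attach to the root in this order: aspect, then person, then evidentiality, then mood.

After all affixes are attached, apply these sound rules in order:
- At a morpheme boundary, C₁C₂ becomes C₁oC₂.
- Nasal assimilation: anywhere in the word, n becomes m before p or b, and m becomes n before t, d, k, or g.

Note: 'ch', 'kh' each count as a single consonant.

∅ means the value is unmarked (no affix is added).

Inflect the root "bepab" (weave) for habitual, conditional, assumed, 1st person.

Attach aspect habitual po- → pobepab.
Attach person 1st person no- → nopobepab.
Attach evidentiality assumed khep- → khepnopobepab.
Attach mood conditional u- (before consonant 'kh') → ukhepnopobepab.
Apply epenthesis: ukhepnopobepab → ukheponopobepab.
Nasal assimilation: no change.

ukheponopobepab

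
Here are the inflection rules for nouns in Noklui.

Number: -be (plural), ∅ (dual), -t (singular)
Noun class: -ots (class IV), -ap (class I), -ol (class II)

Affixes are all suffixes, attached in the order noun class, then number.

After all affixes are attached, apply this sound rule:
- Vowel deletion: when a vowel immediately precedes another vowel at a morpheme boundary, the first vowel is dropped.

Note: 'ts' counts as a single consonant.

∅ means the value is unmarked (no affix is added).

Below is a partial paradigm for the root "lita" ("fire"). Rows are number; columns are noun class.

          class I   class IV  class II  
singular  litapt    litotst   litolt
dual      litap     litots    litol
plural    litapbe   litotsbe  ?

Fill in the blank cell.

litolbe

Attach noun class class II -ol → litaol.
Attach number plural -be → litaolbe.
Apply vowel deletion: litaolbe → litolbe.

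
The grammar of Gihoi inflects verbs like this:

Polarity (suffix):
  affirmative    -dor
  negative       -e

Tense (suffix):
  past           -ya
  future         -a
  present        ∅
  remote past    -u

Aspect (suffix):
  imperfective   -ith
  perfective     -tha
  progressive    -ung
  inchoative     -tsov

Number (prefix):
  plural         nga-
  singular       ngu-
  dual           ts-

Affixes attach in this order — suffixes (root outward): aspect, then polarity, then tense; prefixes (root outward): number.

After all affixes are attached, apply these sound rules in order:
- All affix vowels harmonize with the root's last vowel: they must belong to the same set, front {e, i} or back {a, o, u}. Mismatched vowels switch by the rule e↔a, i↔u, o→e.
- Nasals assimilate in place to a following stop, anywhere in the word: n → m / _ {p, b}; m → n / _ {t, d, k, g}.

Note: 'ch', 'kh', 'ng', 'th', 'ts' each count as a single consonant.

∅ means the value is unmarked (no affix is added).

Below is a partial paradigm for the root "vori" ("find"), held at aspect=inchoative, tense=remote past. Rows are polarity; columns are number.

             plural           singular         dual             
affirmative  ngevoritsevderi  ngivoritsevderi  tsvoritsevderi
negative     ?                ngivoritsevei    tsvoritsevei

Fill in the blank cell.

Attach aspect inchoative -tsov → voritsov.
Attach number plural nga- → ngavoritsov.
Attach polarity negative -e → ngavoritsove.
Attach tense remote past -u → ngavoritsoveu.
Apply vowel harmony: ngavoritsoveu → ngevoritsevei.
Nasal assimilation: no change.

ngevoritsevei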